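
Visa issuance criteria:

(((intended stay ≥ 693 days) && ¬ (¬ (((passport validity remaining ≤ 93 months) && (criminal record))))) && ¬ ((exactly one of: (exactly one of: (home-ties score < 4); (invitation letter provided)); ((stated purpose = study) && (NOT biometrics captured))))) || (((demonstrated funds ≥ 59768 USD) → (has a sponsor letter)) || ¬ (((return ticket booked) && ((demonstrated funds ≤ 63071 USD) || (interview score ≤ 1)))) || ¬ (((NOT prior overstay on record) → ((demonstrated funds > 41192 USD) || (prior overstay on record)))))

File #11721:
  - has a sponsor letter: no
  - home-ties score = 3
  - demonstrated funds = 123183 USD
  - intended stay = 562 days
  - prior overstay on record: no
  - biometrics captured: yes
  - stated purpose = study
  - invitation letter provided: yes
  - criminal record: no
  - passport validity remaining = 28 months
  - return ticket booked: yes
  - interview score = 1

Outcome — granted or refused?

Refused

Atomic conditions:
  intended stay ≥ 693 days: 562 ≥ 693 is false
  passport validity remaining ≤ 93 months: 28 ≤ 93 is true
  criminal record: no → false
  home-ties score < 4: 3 < 4 is true
  invitation letter provided: yes → true
  stated purpose = study: study == study is true
  NOT biometrics captured: yes → false
  demonstrated funds ≥ 59768 USD: 123183 ≥ 59768 is true
  has a sponsor letter: no → false
  return ticket booked: yes → true
  demonstrated funds ≤ 63071 USD: 123183 ≤ 63071 is false
  interview score ≤ 1: 1 ≤ 1 is true
  NOT prior overstay on record: no → true
  demonstrated funds > 41192 USD: 123183 > 41192 is true
  prior overstay on record: no → false
Combine:
[1.1.2.1.1] true AND false = false
[1.1.2.1] NOT false = true
[1.1.2] NOT true = false
[1.1] false AND false = false
[1.2.1.1] exactly-one(true, true) = false
[1.2.1.2] true AND false = false
[1.2.1] exactly-one(false, false) = false
[1.2] NOT false = true
[1] false AND true = false
[2.1] true → false = false
[2.2.1.2] false OR true = true
[2.2.1] true AND true = true
[2.2] NOT true = false
[2.3.1.2] true OR false = true
[2.3.1] true → true = true
[2.3] NOT true = false
[2] false OR false OR false = false
[root] false OR false = false
Overall: false → refused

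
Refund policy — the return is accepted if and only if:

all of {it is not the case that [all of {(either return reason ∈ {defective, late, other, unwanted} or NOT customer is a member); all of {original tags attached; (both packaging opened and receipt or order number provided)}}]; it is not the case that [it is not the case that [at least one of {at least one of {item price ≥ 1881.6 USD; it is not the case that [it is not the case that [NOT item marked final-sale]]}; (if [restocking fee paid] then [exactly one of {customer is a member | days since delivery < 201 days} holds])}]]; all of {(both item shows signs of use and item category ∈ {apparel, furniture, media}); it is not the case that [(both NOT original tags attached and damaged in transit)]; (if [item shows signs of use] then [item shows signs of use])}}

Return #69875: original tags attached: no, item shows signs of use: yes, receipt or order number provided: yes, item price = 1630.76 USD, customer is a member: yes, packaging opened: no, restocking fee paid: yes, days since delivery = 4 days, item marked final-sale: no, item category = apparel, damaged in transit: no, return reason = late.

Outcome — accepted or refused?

Accepted

Atomic conditions:
  return reason ∈ {defective, late, other, unwanted}: late is in the set → true
  NOT customer is a member: yes → false
  original tags attached: no → false
  packaging opened: no → false
  receipt or order number provided: yes → true
  item price ≥ 1881.6 USD: 1630.76 ≥ 1881.6 is false
  NOT item marked final-sale: no → true
  restocking fee paid: yes → true
  customer is a member: yes → true
  days since delivery < 201 days: 4 < 201 is true
  item shows signs of use: yes → true
  item category ∈ {apparel, furniture, media}: apparel is in the set → true
  NOT original tags attached: no → true
  damaged in transit: no → false
Combine:
[1.1.1] true OR false = true
[1.1.2.2] false AND true = false
[1.1.2] false AND false = false
[1.1] true AND false = false
[1] NOT false = true
[2.1.1.1.2.1] NOT true = false
[2.1.1.1.2] NOT false = true
[2.1.1.1] false OR true = true
[2.1.1.2.2] exactly-one(true, true) = false
[2.1.1.2] true → false = false
[2.1.1] true OR false = true
[2.1] NOT true = false
[2] NOT false = true
[3.1] true AND true = true
[3.2.1] true AND false = false
[3.2] NOT false = true
[3.3] true → true = true
[3] true AND true AND true = true
[root] true AND true AND true = true
Overall: true → accepted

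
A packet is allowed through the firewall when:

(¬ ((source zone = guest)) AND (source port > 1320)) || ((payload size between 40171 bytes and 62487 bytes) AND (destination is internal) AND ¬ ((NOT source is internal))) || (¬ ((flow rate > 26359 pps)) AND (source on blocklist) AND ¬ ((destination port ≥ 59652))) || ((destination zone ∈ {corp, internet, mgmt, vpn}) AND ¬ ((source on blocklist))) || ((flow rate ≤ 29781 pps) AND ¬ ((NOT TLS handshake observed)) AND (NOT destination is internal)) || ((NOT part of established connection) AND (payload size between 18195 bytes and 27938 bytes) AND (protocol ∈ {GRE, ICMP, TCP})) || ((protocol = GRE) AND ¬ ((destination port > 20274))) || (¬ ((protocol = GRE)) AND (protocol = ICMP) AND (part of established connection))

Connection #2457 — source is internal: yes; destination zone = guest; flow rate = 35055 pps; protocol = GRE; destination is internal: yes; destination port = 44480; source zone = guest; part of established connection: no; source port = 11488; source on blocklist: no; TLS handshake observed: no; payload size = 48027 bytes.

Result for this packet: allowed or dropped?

Allowed

Atomic conditions:
  source zone = guest: guest == guest is true
  source port > 1320: 11488 > 1320 is true
  payload size between 40171 bytes and 62487 bytes: 48027 in [40171, 62487] is true
  destination is internal: yes → true
  NOT source is internal: yes → false
  flow rate > 26359 pps: 35055 > 26359 is true
  source on blocklist: no → false
  destination port ≥ 59652: 44480 ≥ 59652 is false
  destination zone ∈ {corp, internet, mgmt, vpn}: guest is not in the set → false
  flow rate ≤ 29781 pps: 35055 ≤ 29781 is false
  NOT TLS handshake observed: no → true
  NOT destination is internal: yes → false
  NOT part of established connection: no → true
  payload size between 18195 bytes and 27938 bytes: 48027 in [18195, 27938] is false
  protocol ∈ {GRE, ICMP, TCP}: GRE is in the set → true
  protocol = GRE: GRE == GRE is true
  destination port > 20274: 44480 > 20274 is true
  protocol = ICMP: GRE == ICMP is false
  part of established connection: no → false
Combine:
[1.1] NOT true = false
[1] false AND true = false
[2.3] NOT false = true
[2] true AND true AND true = true
[3.1] NOT true = false
[3.3] NOT false = true
[3] false AND false AND true = false
[4.2] NOT false = true
[4] false AND true = false
[5.2] NOT true = false
[5] false AND false AND false = false
[6] true AND false AND true = false
[7.2] NOT true = false
[7] true AND false = false
[8.1] NOT true = false
[8] false AND false AND false = false
[root] false OR true OR false OR false OR false OR false OR false OR false = true
Overall: true → allowed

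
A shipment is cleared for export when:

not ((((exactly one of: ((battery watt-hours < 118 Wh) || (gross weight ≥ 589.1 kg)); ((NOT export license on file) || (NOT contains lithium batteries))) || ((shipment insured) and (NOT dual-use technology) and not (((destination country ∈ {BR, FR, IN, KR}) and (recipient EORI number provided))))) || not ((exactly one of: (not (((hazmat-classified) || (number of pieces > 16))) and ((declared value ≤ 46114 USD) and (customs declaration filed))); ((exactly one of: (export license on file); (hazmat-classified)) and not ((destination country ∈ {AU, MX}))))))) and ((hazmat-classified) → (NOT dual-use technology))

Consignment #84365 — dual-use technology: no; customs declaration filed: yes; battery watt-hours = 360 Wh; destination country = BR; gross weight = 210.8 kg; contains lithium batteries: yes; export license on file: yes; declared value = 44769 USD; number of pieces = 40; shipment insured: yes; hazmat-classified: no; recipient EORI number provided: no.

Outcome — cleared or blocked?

Blocked

Atomic conditions:
  battery watt-hours < 118 Wh: 360 < 118 is false
  gross weight ≥ 589.1 kg: 210.8 ≥ 589.1 is false
  NOT export license on file: yes → false
  NOT contains lithium batteries: yes → false
  shipment insured: yes → true
  NOT dual-use technology: no → true
  destination country ∈ {BR, FR, IN, KR}: BR is in the set → true
  recipient EORI number provided: no → false
  hazmat-classified: no → false
  number of pieces > 16: 40 > 16 is true
  declared value ≤ 46114 USD: 44769 ≤ 46114 is true
  customs declaration filed: yes → true
  export license on file: yes → true
  destination country ∈ {AU, MX}: BR is not in the set → false
Combine:
[1.1.1.1.1] false OR false = false
[1.1.1.1.2] false OR false = false
[1.1.1.1] exactly-one(false, false) = false
[1.1.1.2.3.1] true AND false = false
[1.1.1.2.3] NOT false = true
[1.1.1.2] true AND true AND true = true
[1.1.1] false OR true = true
[1.1.2.1.1.1.1] false OR true = true
[1.1.2.1.1.1] NOT true = false
[1.1.2.1.1.2] true AND true = true
[1.1.2.1.1] false AND true = false
[1.1.2.1.2.1] exactly-one(true, false) = true
[1.1.2.1.2.2] NOT false = true
[1.1.2.1.2] true AND true = true
[1.1.2.1] exactly-one(false, true) = true
[1.1.2] NOT true = false
[1.1] true OR false = true
[1] NOT true = false
[2] false → true (antecedent false ⇒ implication holds) = true
[root] false AND true = false
Overall: false → blocked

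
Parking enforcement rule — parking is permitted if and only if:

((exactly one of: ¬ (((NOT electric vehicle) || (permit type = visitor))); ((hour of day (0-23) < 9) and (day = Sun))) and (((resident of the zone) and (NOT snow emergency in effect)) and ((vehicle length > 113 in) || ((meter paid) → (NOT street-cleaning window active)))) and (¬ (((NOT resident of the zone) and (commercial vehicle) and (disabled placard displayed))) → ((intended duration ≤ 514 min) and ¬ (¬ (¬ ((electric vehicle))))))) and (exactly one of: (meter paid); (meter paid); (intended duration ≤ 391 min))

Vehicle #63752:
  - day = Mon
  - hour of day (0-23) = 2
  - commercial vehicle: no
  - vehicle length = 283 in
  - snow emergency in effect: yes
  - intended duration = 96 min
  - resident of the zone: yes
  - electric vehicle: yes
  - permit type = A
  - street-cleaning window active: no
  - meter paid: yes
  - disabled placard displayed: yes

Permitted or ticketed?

Atomic conditions:
  NOT electric vehicle: yes → false
  permit type = visitor: A == visitor is false
  hour of day (0-23) < 9: 2 < 9 is true
  day = Sun: Mon == Sun is false
  resident of the zone: yes → true
  NOT snow emergency in effect: yes → false
  vehicle length > 113 in: 283 > 113 is true
  meter paid: yes → true
  NOT street-cleaning window active: no → true
  NOT resident of the zone: yes → false
  commercial vehicle: no → false
  disabled placard displayed: yes → true
  intended duration ≤ 514 min: 96 ≤ 514 is true
  electric vehicle: yes → true
  intended duration ≤ 391 min: 96 ≤ 391 is true
Combine:
[1.1.1.1] false OR false = false
[1.1.1] NOT false = true
[1.1.2] true AND false = false
[1.1] exactly-one(true, false) = true
[1.2.1] true AND false = false
[1.2.2.2] true → true = true
[1.2.2] true OR true = true
[1.2] false AND true = false
[1.3.1.1] false AND false AND true = false
[1.3.1] NOT false = true
[1.3.2.2.1.1] NOT true = false
[1.3.2.2.1] NOT false = true
[1.3.2.2] NOT true = false
[1.3.2] true AND false = false
[1.3] true → false = false
[1] true AND false AND false = false
[2] exactly-one(true, true, true) = false
[root] false AND false = false
Overall: false → ticketed

Ticketed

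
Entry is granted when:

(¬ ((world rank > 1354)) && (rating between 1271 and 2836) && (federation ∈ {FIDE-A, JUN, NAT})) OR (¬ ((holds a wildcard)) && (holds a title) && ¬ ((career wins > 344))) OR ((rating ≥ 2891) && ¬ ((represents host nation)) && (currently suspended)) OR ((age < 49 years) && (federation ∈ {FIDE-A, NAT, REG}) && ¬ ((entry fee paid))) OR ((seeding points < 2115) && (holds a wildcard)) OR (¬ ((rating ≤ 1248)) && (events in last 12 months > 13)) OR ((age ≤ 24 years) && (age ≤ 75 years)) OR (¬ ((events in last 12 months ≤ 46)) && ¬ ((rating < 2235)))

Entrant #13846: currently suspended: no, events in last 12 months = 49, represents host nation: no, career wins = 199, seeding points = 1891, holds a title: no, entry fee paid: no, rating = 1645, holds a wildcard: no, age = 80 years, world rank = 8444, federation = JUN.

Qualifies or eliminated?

Qualifies

Atomic conditions:
  world rank > 1354: 8444 > 1354 is true
  rating between 1271 and 2836: 1645 in [1271, 2836] is true
  federation ∈ {FIDE-A, JUN, NAT}: JUN is in the set → true
  holds a wildcard: no → false
  holds a title: no → false
  career wins > 344: 199 > 344 is false
  rating ≥ 2891: 1645 ≥ 2891 is false
  represents host nation: no → false
  currently suspended: no → false
  age < 49 years: 80 < 49 is false
  federation ∈ {FIDE-A, NAT, REG}: JUN is not in the set → false
  entry fee paid: no → false
  seeding points < 2115: 1891 < 2115 is true
  rating ≤ 1248: 1645 ≤ 1248 is false
  events in last 12 months > 13: 49 > 13 is true
  age ≤ 24 years: 80 ≤ 24 is false
  age ≤ 75 years: 80 ≤ 75 is false
  events in last 12 months ≤ 46: 49 ≤ 46 is false
  rating < 2235: 1645 < 2235 is true
Combine:
[1.1] NOT true = false
[1] false AND true AND true = false
[2.1] NOT false = true
[2.3] NOT false = true
[2] true AND false AND true = false
[3.2] NOT false = true
[3] false AND true AND false = false
[4.3] NOT false = true
[4] false AND false AND true = false
[5] true AND false = false
[6.1] NOT false = true
[6] true AND true = true
[7] false AND false = false
[8.1] NOT false = true
[8.2] NOT true = false
[8] true AND false = false
[root] false OR false OR false OR false OR false OR true OR false OR false = true
Overall: true → qualifies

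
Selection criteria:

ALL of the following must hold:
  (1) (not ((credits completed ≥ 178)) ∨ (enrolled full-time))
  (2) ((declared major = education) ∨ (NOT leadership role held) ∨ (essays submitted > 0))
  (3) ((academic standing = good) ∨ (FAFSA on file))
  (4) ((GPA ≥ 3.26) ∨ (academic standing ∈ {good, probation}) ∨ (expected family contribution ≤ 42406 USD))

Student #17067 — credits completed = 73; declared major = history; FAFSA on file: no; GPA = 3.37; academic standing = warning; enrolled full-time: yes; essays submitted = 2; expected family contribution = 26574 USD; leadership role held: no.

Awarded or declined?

Declined

Atomic conditions:
  credits completed ≥ 178: 73 ≥ 178 is false
  enrolled full-time: yes → true
  declared major = education: history == education is false
  NOT leadership role held: no → true
  essays submitted > 0: 2 > 0 is true
  academic standing = good: warning == good is false
  FAFSA on file: no → false
  GPA ≥ 3.26: 3.37 ≥ 3.26 is true
  academic standing ∈ {good, probation}: warning is not in the set → false
  expected family contribution ≤ 42406 USD: 26574 ≤ 42406 is true
Combine:
[1.1] NOT false = true
[1] true OR true = true
[2] false OR true OR true = true
[3] false OR false = false
[4] true OR false OR true = true
[root] true AND true AND false AND true = false
Overall: false → declined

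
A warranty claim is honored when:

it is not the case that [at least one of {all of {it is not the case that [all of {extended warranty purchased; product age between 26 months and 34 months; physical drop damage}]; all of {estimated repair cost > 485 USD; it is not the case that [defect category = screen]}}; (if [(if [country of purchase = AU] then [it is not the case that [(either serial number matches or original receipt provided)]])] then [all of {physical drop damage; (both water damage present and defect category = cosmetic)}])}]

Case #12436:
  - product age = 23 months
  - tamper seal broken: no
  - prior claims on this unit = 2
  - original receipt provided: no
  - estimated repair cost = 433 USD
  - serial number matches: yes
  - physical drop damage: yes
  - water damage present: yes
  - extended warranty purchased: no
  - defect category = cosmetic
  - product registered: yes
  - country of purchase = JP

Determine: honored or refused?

Refused

Atomic conditions:
  extended warranty purchased: no → false
  product age between 26 months and 34 months: 23 in [26, 34] is false
  physical drop damage: yes → true
  estimated repair cost > 485 USD: 433 > 485 is false
  defect category = screen: cosmetic == screen is false
  country of purchase = AU: JP == AU is false
  serial number matches: yes → true
  original receipt provided: no → false
  water damage present: yes → true
  defect category = cosmetic: cosmetic == cosmetic is true
Combine:
[1.1.1.1] false AND false AND true = false
[1.1.1] NOT false = true
[1.1.2.2] NOT false = true
[1.1.2] false AND true = false
[1.1] true AND false = false
[1.2.1.2.1] true OR false = true
[1.2.1.2] NOT true = false
[1.2.1] false → false (antecedent false ⇒ implication holds) = true
[1.2.2.2] true AND true = true
[1.2.2] true AND true = true
[1.2] true → true = true
[1] false OR true = true
[root] NOT true = false
Overall: false → refused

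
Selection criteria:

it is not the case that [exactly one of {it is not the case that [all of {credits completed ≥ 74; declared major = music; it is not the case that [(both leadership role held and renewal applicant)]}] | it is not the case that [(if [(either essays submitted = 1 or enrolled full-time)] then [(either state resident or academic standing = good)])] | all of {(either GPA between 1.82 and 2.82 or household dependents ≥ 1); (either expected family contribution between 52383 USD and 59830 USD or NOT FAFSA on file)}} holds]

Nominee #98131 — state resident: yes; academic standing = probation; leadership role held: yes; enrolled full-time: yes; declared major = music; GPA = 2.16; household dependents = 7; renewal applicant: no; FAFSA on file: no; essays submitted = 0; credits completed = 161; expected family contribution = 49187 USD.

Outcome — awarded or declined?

Declined

Atomic conditions:
  credits completed ≥ 74: 161 ≥ 74 is true
  declared major = music: music == music is true
  leadership role held: yes → true
  renewal applicant: no → false
  essays submitted = 1: 0 == 1 is false
  enrolled full-time: yes → true
  state resident: yes → true
  academic standing = good: probation == good is false
  GPA between 1.82 and 2.82: 2.16 in [1.82, 2.82] is true
  household dependents ≥ 1: 7 ≥ 1 is true
  expected family contribution between 52383 USD and 59830 USD: 49187 in [52383, 59830] is false
  NOT FAFSA on file: no → true
Combine:
[1.1.1.3.1] true AND false = false
[1.1.1.3] NOT false = true
[1.1.1] true AND true AND true = true
[1.1] NOT true = false
[1.2.1.1] false OR true = true
[1.2.1.2] true OR false = true
[1.2.1] true → true = true
[1.2] NOT true = false
[1.3.1] true OR true = true
[1.3.2] false OR true = true
[1.3] true AND true = true
[1] exactly-one(false, false, true) = true
[root] NOT true = false
Overall: false → declined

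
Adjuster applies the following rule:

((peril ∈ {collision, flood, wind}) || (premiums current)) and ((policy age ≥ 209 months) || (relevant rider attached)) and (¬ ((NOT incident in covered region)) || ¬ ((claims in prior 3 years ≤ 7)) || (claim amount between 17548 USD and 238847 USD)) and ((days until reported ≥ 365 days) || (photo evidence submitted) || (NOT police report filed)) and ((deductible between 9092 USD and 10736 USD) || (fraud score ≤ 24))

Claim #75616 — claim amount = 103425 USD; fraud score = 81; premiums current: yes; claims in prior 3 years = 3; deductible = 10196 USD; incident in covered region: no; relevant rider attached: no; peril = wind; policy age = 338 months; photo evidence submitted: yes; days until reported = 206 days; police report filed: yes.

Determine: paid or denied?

Paid

Atomic conditions:
  peril ∈ {collision, flood, wind}: wind is in the set → true
  premiums current: yes → true
  policy age ≥ 209 months: 338 ≥ 209 is true
  relevant rider attached: no → false
  NOT incident in covered region: no → true
  claims in prior 3 years ≤ 7: 3 ≤ 7 is true
  claim amount between 17548 USD and 238847 USD: 103425 in [17548, 238847] is true
  days until reported ≥ 365 days: 206 ≥ 365 is false
  photo evidence submitted: yes → true
  NOT police report filed: yes → false
  deductible between 9092 USD and 10736 USD: 10196 in [9092, 10736] is true
  fraud score ≤ 24: 81 ≤ 24 is false
Combine:
[1] true OR true = true
[2] true OR false = true
[3.1] NOT true = false
[3.2] NOT true = false
[3] false OR false OR true = true
[4] false OR true OR false = true
[5] true OR false = true
[root] true AND true AND true AND true AND true = true
Overall: true → paid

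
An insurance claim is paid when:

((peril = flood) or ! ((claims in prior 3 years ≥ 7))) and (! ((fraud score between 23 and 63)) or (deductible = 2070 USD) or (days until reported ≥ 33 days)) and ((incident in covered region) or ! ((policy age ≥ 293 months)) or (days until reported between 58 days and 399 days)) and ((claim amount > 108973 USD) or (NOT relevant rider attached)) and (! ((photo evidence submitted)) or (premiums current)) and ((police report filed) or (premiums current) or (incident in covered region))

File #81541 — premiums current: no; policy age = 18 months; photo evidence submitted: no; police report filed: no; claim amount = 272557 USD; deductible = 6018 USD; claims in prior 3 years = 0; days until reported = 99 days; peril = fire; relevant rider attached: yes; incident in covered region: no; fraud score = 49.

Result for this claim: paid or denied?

Denied

Atomic conditions:
  peril = flood: fire == flood is false
  claims in prior 3 years ≥ 7: 0 ≥ 7 is false
  fraud score between 23 and 63: 49 in [23, 63] is true
  deductible = 2070 USD: 6018 == 2070 is false
  days until reported ≥ 33 days: 99 ≥ 33 is true
  incident in covered region: no → false
  policy age ≥ 293 months: 18 ≥ 293 is false
  days until reported between 58 days and 399 days: 99 in [58, 399] is true
  claim amount > 108973 USD: 272557 > 108973 is true
  NOT relevant rider attached: yes → false
  photo evidence submitted: no → false
  premiums current: no → false
  police report filed: no → false
Combine:
[1.2] NOT false = true
[1] false OR true = true
[2.1] NOT true = false
[2] false OR false OR true = true
[3.2] NOT false = true
[3] false OR true OR true = true
[4] true OR false = true
[5.1] NOT false = true
[5] true OR false = true
[6] false OR false OR false = false
[root] true AND true AND true AND true AND true AND false = false
Overall: false → denied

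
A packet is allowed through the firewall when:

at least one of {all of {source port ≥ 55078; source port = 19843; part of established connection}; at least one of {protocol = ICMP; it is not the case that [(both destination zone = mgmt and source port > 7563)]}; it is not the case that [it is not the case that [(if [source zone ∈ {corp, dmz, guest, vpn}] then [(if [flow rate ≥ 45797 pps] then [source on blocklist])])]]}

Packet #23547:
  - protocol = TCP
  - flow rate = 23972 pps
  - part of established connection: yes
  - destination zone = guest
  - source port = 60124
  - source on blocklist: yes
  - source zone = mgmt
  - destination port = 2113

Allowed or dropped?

Allowed

Atomic conditions:
  source port ≥ 55078: 60124 ≥ 55078 is true
  source port = 19843: 60124 == 19843 is false
  part of established connection: yes → true
  protocol = ICMP: TCP == ICMP is false
  destination zone = mgmt: guest == mgmt is false
  source port > 7563: 60124 > 7563 is true
  source zone ∈ {corp, dmz, guest, vpn}: mgmt is not in the set → false
  flow rate ≥ 45797 pps: 23972 ≥ 45797 is false
  source on blocklist: yes → true
Combine:
[1] true AND false AND true = false
[2.2.1] false AND true = false
[2.2] NOT false = true
[2] false OR true = true
[3.1.1.2] false → true (antecedent false ⇒ implication holds) = true
[3.1.1] false → true (antecedent false ⇒ implication holds) = true
[3.1] NOT true = false
[3] NOT false = true
[root] false OR true OR true = true
Overall: true → allowed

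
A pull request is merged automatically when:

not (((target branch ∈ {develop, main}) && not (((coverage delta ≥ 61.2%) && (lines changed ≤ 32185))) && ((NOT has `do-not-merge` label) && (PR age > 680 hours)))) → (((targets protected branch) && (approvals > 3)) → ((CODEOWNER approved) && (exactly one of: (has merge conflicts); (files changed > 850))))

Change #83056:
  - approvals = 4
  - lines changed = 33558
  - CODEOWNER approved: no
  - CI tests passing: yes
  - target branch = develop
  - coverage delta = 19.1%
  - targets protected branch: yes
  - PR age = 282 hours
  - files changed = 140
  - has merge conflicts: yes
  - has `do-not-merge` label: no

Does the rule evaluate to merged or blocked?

Atomic conditions:
  target branch ∈ {develop, main}: develop is in the set → true
  coverage delta ≥ 61.2%: 19.1 ≥ 61.2 is false
  lines changed ≤ 32185: 33558 ≤ 32185 is false
  NOT has `do-not-merge` label: no → true
  PR age > 680 hours: 282 > 680 is false
  targets protected branch: yes → true
  approvals > 3: 4 > 3 is true
  CODEOWNER approved: no → false
  has merge conflicts: yes → true
  files changed > 850: 140 > 850 is false
Combine:
[1.1.2.1] false AND false = false
[1.1.2] NOT false = true
[1.1.3] true AND false = false
[1.1] true AND true AND false = false
[1] NOT false = true
[2.1] true AND true = true
[2.2.2] exactly-one(true, false) = true
[2.2] false AND true = false
[2] true → false = false
[root] true → false = false
Overall: false → blocked

Blocked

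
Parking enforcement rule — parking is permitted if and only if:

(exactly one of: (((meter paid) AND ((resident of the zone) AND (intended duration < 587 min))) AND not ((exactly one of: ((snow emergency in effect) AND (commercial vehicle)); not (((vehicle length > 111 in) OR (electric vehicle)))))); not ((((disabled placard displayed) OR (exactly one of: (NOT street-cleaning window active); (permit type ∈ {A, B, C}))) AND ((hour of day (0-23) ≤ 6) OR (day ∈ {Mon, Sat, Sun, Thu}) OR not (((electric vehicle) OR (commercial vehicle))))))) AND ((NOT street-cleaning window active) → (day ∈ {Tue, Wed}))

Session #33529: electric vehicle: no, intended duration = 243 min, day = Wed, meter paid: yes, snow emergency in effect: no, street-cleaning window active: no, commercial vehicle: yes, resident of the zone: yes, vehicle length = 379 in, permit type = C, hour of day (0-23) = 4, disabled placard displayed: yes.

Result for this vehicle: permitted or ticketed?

Permitted

Atomic conditions:
  meter paid: yes → true
  resident of the zone: yes → true
  intended duration < 587 min: 243 < 587 is true
  snow emergency in effect: no → false
  commercial vehicle: yes → true
  vehicle length > 111 in: 379 > 111 is true
  electric vehicle: no → false
  disabled placard displayed: yes → true
  NOT street-cleaning window active: no → true
  permit type ∈ {A, B, C}: C is in the set → true
  hour of day (0-23) ≤ 6: 4 ≤ 6 is true
  day ∈ {Mon, Sat, Sun, Thu}: Wed is not in the set → false
  day ∈ {Tue, Wed}: Wed is in the set → true
Combine:
[1.1.1.2] true AND true = true
[1.1.1] true AND true = true
[1.1.2.1.1] false AND true = false
[1.1.2.1.2.1] true OR false = true
[1.1.2.1.2] NOT true = false
[1.1.2.1] exactly-one(false, false) = false
[1.1.2] NOT false = true
[1.1] true AND true = true
[1.2.1.1.2] exactly-one(true, true) = false
[1.2.1.1] true OR false = true
[1.2.1.2.3.1] false OR true = true
[1.2.1.2.3] NOT true = false
[1.2.1.2] true OR false OR false = true
[1.2.1] true AND true = true
[1.2] NOT true = false
[1] exactly-one(true, false) = true
[2] true → true = true
[root] true AND true = true
Overall: true → permitted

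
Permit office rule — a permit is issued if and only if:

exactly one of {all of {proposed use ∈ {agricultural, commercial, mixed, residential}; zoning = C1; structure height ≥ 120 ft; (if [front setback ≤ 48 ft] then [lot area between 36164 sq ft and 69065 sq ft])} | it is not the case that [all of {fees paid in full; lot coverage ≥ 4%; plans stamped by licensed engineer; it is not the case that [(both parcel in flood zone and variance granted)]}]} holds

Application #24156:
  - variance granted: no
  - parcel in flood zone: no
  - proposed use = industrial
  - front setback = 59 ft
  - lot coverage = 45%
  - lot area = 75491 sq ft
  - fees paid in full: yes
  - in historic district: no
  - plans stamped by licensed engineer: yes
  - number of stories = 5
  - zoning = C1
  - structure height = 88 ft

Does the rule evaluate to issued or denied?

Denied

Atomic conditions:
  proposed use ∈ {agricultural, commercial, mixed, residential}: industrial is not in the set → false
  zoning = C1: C1 == C1 is true
  structure height ≥ 120 ft: 88 ≥ 120 is false
  front setback ≤ 48 ft: 59 ≤ 48 is false
  lot area between 36164 sq ft and 69065 sq ft: 75491 in [36164, 69065] is false
  fees paid in full: yes → true
  lot coverage ≥ 4%: 45 ≥ 4 is true
  plans stamped by licensed engineer: yes → true
  parcel in flood zone: no → false
  variance granted: no → false
Combine:
[1.4] false → false (antecedent false ⇒ implication holds) = true
[1] false AND true AND false AND true = false
[2.1.4.1] false AND false = false
[2.1.4] NOT false = true
[2.1] true AND true AND true AND true = true
[2] NOT true = false
[root] exactly-one(false, false) = false
Overall: false → denied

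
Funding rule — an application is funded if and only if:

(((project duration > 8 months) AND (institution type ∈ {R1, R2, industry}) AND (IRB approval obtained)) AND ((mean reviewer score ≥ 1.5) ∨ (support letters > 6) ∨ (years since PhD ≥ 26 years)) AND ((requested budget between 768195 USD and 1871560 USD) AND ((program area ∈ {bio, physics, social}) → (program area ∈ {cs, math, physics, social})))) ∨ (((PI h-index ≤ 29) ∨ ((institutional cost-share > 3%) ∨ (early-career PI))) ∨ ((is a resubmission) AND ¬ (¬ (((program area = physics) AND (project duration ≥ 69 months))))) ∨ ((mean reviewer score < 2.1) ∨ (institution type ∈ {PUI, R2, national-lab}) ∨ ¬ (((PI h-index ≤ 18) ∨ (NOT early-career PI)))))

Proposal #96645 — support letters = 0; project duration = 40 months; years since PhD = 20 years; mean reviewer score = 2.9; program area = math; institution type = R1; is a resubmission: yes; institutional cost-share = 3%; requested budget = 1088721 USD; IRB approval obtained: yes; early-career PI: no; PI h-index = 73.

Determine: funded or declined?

Atomic conditions:
  project duration > 8 months: 40 > 8 is true
  institution type ∈ {R1, R2, industry}: R1 is in the set → true
  IRB approval obtained: yes → true
  mean reviewer score ≥ 1.5: 2.9 ≥ 1.5 is true
  support letters > 6: 0 > 6 is false
  years since PhD ≥ 26 years: 20 ≥ 26 is false
  requested budget between 768195 USD and 1871560 USD: 1088721 in [768195, 1871560] is true
  program area ∈ {bio, physics, social}: math is not in the set → false
  program area ∈ {cs, math, physics, social}: math is in the set → true
  PI h-index ≤ 29: 73 ≤ 29 is false
  institutional cost-share > 3%: 3 > 3 is false
  early-career PI: no → false
  is a resubmission: yes → true
  program area = physics: math == physics is false
  project duration ≥ 69 months: 40 ≥ 69 is false
  mean reviewer score < 2.1: 2.9 < 2.1 is false
  institution type ∈ {PUI, R2, national-lab}: R1 is not in the set → false
  PI h-index ≤ 18: 73 ≤ 18 is false
  NOT early-career PI: no → true
Combine:
[1.1] true AND true AND true = true
[1.2] true OR false OR false = true
[1.3.2] false → true (antecedent false ⇒ implication holds) = true
[1.3] true AND true = true
[1] true AND true AND true = true
[2.1.2] false OR false = false
[2.1] false OR false = false
[2.2.2.1.1] false AND false = false
[2.2.2.1] NOT false = true
[2.2.2] NOT true = false
[2.2] true AND false = false
[2.3.3.1] false OR true = true
[2.3.3] NOT true = false
[2.3] false OR false OR false = false
[2] false OR false OR false = false
[root] true OR false = true
Overall: true → funded

Funded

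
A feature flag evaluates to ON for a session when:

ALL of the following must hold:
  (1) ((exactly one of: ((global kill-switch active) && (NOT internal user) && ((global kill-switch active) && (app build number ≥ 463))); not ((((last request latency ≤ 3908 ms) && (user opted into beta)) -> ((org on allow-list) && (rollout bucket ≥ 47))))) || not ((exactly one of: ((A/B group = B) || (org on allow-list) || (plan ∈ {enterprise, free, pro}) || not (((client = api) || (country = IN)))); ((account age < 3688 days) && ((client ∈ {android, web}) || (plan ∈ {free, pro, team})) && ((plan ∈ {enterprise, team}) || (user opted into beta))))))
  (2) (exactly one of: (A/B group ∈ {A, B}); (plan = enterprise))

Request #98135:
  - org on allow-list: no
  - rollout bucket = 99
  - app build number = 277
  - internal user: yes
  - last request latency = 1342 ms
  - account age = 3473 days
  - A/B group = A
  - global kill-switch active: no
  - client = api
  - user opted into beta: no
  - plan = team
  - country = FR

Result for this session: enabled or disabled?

Disabled

Atomic conditions:
  global kill-switch active: no → false
  NOT internal user: yes → false
  app build number ≥ 463: 277 ≥ 463 is false
  last request latency ≤ 3908 ms: 1342 ≤ 3908 is true
  user opted into beta: no → false
  org on allow-list: no → false
  rollout bucket ≥ 47: 99 ≥ 47 is true
  A/B group = B: A == B is false
  plan ∈ {enterprise, free, pro}: team is not in the set → false
  client = api: api == api is true
  country = IN: FR == IN is false
  account age < 3688 days: 3473 < 3688 is true
  client ∈ {android, web}: api is not in the set → false
  plan ∈ {free, pro, team}: team is in the set → true
  plan ∈ {enterprise, team}: team is in the set → true
  A/B group ∈ {A, B}: A is in the set → true
  plan = enterprise: team == enterprise is false
Combine:
[1.1.1.3] false AND false = false
[1.1.1] false AND false AND false = false
[1.1.2.1.1] true AND false = false
[1.1.2.1.2] false AND true = false
[1.1.2.1] false → false (antecedent false ⇒ implication holds) = true
[1.1.2] NOT true = false
[1.1] exactly-one(false, false) = false
[1.2.1.1.4.1] true OR false = true
[1.2.1.1.4] NOT true = false
[1.2.1.1] false OR false OR false OR false = false
[1.2.1.2.2] false OR true = true
[1.2.1.2.3] true OR false = true
[1.2.1.2] true AND true AND true = true
[1.2.1] exactly-one(false, true) = true
[1.2] NOT true = false
[1] false OR false = false
[2] exactly-one(true, false) = true
[root] false AND true = false
Overall: false → disabled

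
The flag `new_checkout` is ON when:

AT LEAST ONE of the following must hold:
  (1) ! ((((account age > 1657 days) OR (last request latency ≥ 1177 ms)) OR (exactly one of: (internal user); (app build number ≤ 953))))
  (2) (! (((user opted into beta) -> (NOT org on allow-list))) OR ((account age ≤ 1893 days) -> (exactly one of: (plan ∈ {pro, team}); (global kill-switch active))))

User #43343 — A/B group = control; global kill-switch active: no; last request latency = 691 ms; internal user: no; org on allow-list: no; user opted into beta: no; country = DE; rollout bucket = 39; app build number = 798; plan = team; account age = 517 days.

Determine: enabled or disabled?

Atomic conditions:
  account age > 1657 days: 517 > 1657 is false
  last request latency ≥ 1177 ms: 691 ≥ 1177 is false
  internal user: no → false
  app build number ≤ 953: 798 ≤ 953 is true
  user opted into beta: no → false
  NOT org on allow-list: no → true
  account age ≤ 1893 days: 517 ≤ 1893 is true
  plan ∈ {pro, team}: team is in the set → true
  global kill-switch active: no → false
Combine:
[1.1.1] false OR false = false
[1.1.2] exactly-one(false, true) = true
[1.1] false OR true = true
[1] NOT true = false
[2.1.1] false → true (antecedent false ⇒ implication holds) = true
[2.1] NOT true = false
[2.2.2] exactly-one(true, false) = true
[2.2] true → true = true
[2] false OR true = true
[root] false OR true = true
Overall: true → enabled

Enabled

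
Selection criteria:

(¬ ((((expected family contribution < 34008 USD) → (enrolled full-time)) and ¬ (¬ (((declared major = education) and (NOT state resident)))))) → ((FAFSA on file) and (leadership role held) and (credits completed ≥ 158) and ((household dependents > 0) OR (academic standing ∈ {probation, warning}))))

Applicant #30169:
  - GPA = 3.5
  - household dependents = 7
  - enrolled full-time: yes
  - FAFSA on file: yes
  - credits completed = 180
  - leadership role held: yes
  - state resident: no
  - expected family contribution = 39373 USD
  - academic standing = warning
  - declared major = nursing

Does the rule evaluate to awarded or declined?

Atomic conditions:
  expected family contribution < 34008 USD: 39373 < 34008 is false
  enrolled full-time: yes → true
  declared major = education: nursing == education is false
  NOT state resident: no → true
  FAFSA on file: yes → true
  leadership role held: yes → true
  credits completed ≥ 158: 180 ≥ 158 is true
  household dependents > 0: 7 > 0 is true
  academic standing ∈ {probation, warning}: warning is in the set → true
Combine:
[1.1.1] false → true (antecedent false ⇒ implication holds) = true
[1.1.2.1.1] false AND true = false
[1.1.2.1] NOT false = true
[1.1.2] NOT true = false
[1.1] true AND false = false
[1] NOT false = true
[2.4] true OR true = true
[2] true AND true AND true AND true = true
[root] true → true = true
Overall: true → awarded

Awarded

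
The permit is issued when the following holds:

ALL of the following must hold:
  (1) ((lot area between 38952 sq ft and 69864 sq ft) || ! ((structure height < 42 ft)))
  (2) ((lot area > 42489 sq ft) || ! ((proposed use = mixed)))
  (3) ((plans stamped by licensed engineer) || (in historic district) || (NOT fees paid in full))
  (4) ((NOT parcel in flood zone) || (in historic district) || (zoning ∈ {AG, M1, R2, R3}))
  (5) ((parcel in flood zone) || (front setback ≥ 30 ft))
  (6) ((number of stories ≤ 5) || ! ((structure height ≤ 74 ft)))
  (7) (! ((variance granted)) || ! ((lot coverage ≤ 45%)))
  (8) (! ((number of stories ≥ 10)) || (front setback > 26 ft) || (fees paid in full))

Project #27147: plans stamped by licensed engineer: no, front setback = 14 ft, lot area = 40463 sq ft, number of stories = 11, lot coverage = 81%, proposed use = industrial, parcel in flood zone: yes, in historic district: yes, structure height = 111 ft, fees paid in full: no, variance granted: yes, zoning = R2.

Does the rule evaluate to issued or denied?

Denied

Atomic conditions:
  lot area between 38952 sq ft and 69864 sq ft: 40463 in [38952, 69864] is true
  structure height < 42 ft: 111 < 42 is false
  lot area > 42489 sq ft: 40463 > 42489 is false
  proposed use = mixed: industrial == mixed is false
  plans stamped by licensed engineer: no → false
  in historic district: yes → true
  NOT fees paid in full: no → true
  NOT parcel in flood zone: yes → false
  zoning ∈ {AG, M1, R2, R3}: R2 is in the set → true
  parcel in flood zone: yes → true
  front setback ≥ 30 ft: 14 ≥ 30 is false
  number of stories ≤ 5: 11 ≤ 5 is false
  structure height ≤ 74 ft: 111 ≤ 74 is false
  variance granted: yes → true
  lot coverage ≤ 45%: 81 ≤ 45 is false
  number of stories ≥ 10: 11 ≥ 10 is true
  front setback > 26 ft: 14 > 26 is false
  fees paid in full: no → false
Combine:
[1.2] NOT false = true
[1] true OR true = true
[2.2] NOT false = true
[2] false OR true = true
[3] false OR true OR true = true
[4] false OR true OR true = true
[5] true OR false = true
[6.2] NOT false = true
[6] false OR true = true
[7.1] NOT true = false
[7.2] NOT false = true
[7] false OR true = true
[8.1] NOT true = false
[8] false OR false OR false = false
[root] true AND true AND true AND true AND true AND true AND true AND false = false
Overall: false → denied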